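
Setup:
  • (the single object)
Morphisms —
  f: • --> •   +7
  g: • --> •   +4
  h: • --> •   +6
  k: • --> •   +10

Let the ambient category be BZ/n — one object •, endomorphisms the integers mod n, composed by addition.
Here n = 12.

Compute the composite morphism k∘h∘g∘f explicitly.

  0 +7≡7 +4≡11 +6≡5 +10≡3  (mod 12)
result: +3

Answer: +3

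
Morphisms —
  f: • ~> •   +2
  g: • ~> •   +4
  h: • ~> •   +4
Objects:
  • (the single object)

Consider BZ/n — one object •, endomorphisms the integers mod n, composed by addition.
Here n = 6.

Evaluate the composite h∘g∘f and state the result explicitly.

  0 +2≡2 +4≡0 +4≡4  (mod 6)
result: +4

Answer: +4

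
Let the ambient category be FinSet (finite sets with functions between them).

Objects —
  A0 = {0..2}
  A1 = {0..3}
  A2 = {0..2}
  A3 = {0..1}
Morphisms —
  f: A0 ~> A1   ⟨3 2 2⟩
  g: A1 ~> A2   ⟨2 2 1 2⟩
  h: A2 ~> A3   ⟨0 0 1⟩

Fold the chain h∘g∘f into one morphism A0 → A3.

Answer: ⟨1 0 0⟩

Trace:
  0 f~>3 g~>2 h~>1
  1 f~>2 g~>1 h~>0
  2 f~>2 g~>1 h~>0
result: ⟨1 0 0⟩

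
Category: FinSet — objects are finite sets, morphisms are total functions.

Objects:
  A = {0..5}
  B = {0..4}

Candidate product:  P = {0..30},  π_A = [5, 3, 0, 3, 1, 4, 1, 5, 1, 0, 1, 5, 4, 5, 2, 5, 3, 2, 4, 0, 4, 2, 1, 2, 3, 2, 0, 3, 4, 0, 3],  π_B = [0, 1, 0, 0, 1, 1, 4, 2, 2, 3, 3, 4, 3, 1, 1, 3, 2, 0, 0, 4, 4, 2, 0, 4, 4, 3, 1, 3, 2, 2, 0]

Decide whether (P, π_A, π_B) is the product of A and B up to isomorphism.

|A|·|B| = 6·5 = 30;  |P| = 31
  → cardinalities differ; no bijection possible.

Answer: NOT A VALID PRODUCT — |P|=31 ≠ |A|·|B|=30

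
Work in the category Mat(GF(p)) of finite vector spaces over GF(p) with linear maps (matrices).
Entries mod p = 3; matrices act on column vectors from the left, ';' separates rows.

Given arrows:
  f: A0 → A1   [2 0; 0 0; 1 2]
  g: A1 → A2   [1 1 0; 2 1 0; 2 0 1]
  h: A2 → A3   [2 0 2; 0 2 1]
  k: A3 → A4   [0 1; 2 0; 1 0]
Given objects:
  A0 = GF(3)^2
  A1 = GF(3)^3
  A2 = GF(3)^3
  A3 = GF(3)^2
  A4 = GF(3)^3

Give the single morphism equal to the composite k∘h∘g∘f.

  e0=(1,0) f→(2,0,1) g→(2,1,2) h→(2,1) k→(1,1,2)
  e1=(0,1) f→(0,0,2) g→(0,0,2) h→(1,2) k→(2,2,1)
composite: [1 2; 1 2; 2 1]

Answer: [1 2; 1 2; 2 1]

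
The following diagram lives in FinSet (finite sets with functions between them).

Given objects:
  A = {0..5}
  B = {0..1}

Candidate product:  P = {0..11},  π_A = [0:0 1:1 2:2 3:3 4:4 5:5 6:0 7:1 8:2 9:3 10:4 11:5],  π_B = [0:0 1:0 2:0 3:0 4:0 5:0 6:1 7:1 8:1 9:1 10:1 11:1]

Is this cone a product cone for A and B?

Answer: VALID PRODUCT

Derivation:
|A|·|B| = 6·2 = 12;  |P| = 12
Check the pairing map k ↦ (π_A(k), π_B(k)):
  0 : (0,0)
  1 : (1,0)
  2 : (2,0)
  3 : (3,0)
  4 : (4,0)
  5 : (5,0)
  6 : (0,1)
  7 : (1,1)
  8 : (2,1)
  9 : (3,1)
  10 : (4,1)
  11 : (5,1)
distinct pairs in image: 12 / 12 needed
  → bijection onto A×B; projections well-typed.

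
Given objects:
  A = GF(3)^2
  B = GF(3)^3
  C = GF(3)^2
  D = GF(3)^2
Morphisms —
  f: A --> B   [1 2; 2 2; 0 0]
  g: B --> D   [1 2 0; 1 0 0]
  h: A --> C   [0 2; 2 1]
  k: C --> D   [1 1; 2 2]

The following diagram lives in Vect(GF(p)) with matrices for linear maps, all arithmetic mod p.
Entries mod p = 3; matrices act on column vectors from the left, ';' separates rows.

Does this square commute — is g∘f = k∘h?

Answer: DOES NOT COMMUTE

Derivation:
Path 1 = f;g:
  e0=[1,0] f-->[1,2,0] g-->[2,1]
  e1=[0,1] f-->[2,2,0] g-->[0,2]
  composite₁ = [2 0; 1 2]
Path 2 = h;k:
  e0=[1,0] h-->[0,2] k-->[2,1]
  e1=[0,1] h-->[2,1] k-->[0,0]
  composite₂ = [2 0; 1 0]
Equal? distinct morphisms ✗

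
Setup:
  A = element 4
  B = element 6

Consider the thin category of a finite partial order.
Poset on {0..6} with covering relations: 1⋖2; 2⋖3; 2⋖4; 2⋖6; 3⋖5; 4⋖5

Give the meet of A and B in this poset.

Common predecessors of 4,6: {1,2}
  1 <= 2
  2 <= 2
glb = 2

Answer: A∧B = 2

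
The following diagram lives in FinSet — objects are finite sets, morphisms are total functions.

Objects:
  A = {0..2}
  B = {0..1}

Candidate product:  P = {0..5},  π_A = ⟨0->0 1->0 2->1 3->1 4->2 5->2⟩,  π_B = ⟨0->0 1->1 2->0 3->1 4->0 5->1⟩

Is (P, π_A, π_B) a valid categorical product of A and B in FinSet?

Answer: VALID PRODUCT

Work:
|A|·|B| = 3·2 = 6;  |P| = 6
Check the pairing map k ↦ (π_A(k), π_B(k)):
  0 -> (0,0)
  1 -> (0,1)
  2 -> (1,0)
  3 -> (1,1)
  4 -> (2,0)
  5 -> (2,1)
distinct pairs in image: 6 / 6 needed
  → bijection onto A×B; projections well-typed.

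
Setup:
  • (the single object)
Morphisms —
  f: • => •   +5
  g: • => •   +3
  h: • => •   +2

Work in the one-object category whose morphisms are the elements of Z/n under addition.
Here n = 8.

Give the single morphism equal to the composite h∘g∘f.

Answer: +2

Derivation:
  0 +5≡5 +3≡0 +2≡2  (mod 8)
⟦path⟧: +2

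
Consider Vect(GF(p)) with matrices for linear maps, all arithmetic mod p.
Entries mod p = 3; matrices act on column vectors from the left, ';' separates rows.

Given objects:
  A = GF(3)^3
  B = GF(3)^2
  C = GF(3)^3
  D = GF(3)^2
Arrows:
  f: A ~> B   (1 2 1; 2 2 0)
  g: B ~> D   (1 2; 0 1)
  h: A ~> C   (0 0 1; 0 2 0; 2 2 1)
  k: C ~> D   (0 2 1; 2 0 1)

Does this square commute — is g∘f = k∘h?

Answer: COMMUTES

Trace:
Path 1 = f;g:
  e0=(1,0,0) f~>(1,2) g~>(2,2)
  e1=(0,1,0) f~>(2,2) g~>(0,2)
  e2=(0,0,1) f~>(1,0) g~>(1,0)
  composite₁ = (2 0 1; 2 2 0)
Path 2 = h;k:
  e0=(1,0,0) h~>(0,0,2) k~>(2,2)
  e1=(0,1,0) h~>(0,2,2) k~>(0,2)
  e2=(0,0,1) h~>(1,0,1) k~>(1,0)
  composite₂ = (2 0 1; 2 2 0)
Equal? YES — commutes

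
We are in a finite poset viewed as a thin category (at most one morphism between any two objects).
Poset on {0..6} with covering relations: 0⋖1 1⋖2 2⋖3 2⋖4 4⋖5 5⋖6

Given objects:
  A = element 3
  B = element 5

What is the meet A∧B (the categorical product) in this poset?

Answer: A∧B = 2

Work:
Lower bounds of A=3 and B=5: {0,1,2}
  0 ≤ 2
  1 ≤ 2
  2 ≤ 2
glb = 2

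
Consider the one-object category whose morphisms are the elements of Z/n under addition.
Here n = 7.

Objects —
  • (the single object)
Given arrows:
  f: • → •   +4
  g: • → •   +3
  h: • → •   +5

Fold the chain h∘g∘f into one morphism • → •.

Answer: +5

Derivation:
  0 +4≡4 +3≡0 +5≡5  (mod 7)
result: +5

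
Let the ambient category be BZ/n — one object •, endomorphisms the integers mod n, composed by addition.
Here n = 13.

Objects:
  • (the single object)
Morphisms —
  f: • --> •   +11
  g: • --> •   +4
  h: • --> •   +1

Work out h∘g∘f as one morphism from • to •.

Answer: +3

Work:
  0 +11≡11 +4≡2 +1≡3  (mod 13)
composite: +3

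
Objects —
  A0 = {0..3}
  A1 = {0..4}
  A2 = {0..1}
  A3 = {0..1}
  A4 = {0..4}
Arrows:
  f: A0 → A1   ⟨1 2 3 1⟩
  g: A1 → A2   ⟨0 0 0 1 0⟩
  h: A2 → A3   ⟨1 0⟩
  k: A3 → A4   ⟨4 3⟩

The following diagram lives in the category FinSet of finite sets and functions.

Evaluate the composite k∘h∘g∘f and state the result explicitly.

  0 f→1 g→0 h→1 k→3
  1 f→2 g→0 h→1 k→3
  2 f→3 g→1 h→0 k→4
  3 f→1 g→0 h→1 k→3
result: ⟨3 3 4 3⟩

Answer: ⟨3 3 4 3⟩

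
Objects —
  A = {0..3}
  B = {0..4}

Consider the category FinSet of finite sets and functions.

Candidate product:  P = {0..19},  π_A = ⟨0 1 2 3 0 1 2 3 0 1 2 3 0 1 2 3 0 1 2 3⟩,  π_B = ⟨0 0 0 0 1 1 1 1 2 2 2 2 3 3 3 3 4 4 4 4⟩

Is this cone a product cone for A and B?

|A|·|B| = 4·5 = 20;  |P| = 20
Check the pairing map k ↦ (π_A(k), π_B(k)):
  0 ↦ (0,0)
  1 ↦ (1,0)
  2 ↦ (2,0)
  3 ↦ (3,0)
  4 ↦ (0,1)
  5 ↦ (1,1)
  6 ↦ (2,1)
  7 ↦ (3,1)
  8 ↦ (0,2)
  9 ↦ (1,2)
  10 ↦ (2,2)
  11 ↦ (3,2)
  12 ↦ (0,3)
  13 ↦ (1,3)
  14 ↦ (2,3)
  15 ↦ (3,3)
  16 ↦ (0,4)
  17 ↦ (1,4)
  18 ↦ (2,4)
  19 ↦ (3,4)
distinct pairs in image: 20 / 20 needed
  → bijection onto A×B; projections well-typed.

Answer: VALID PRODUCT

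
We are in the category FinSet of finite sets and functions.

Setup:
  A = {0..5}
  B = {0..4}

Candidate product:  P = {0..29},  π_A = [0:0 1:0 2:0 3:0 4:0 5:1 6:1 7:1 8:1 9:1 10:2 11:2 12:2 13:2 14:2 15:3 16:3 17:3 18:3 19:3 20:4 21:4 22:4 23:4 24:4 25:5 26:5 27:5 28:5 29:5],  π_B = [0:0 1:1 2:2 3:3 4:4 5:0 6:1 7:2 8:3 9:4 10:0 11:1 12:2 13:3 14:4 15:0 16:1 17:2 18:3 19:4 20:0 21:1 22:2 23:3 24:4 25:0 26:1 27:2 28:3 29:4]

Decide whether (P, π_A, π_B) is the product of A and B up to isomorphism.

Answer: VALID PRODUCT

Work:
|A|·|B| = 6·5 = 30;  |P| = 30
Check the pairing map k ↦ (π_A(k), π_B(k)):
  0 : (0,0)
  1 : (0,1)
  2 : (0,2)
  3 : (0,3)
  4 : (0,4)
  5 : (1,0)
  6 : (1,1)
  7 : (1,2)
  8 : (1,3)
  9 : (1,4)
  10 : (2,0)
  11 : (2,1)
  12 : (2,2)
  13 : (2,3)
  14 : (2,4)
  15 : (3,0)
  16 : (3,1)
  17 : (3,2)
  18 : (3,3)
  19 : (3,4)
  20 : (4,0)
  21 : (4,1)
  22 : (4,2)
  23 : (4,3)
  24 : (4,4)
  25 : (5,0)
  26 : (5,1)
  27 : (5,2)
  28 : (5,3)
  29 : (5,4)
distinct pairs in image: 30 / 30 needed
  → bijection onto A×B; projections well-typed.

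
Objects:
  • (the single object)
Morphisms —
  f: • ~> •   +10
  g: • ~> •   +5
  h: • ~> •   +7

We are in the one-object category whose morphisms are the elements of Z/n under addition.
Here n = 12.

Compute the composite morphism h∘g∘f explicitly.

Answer: +10

Trace:
  0 +10≡10 +5≡3 +7≡10  (mod 12)
result: +10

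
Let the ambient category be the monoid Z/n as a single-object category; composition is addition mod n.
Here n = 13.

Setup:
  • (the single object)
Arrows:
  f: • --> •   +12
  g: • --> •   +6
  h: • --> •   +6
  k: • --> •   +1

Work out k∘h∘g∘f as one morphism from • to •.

  0 +12≡12 +6≡5 +6≡11 +1≡12  (mod 13)
result: +12

Answer: +12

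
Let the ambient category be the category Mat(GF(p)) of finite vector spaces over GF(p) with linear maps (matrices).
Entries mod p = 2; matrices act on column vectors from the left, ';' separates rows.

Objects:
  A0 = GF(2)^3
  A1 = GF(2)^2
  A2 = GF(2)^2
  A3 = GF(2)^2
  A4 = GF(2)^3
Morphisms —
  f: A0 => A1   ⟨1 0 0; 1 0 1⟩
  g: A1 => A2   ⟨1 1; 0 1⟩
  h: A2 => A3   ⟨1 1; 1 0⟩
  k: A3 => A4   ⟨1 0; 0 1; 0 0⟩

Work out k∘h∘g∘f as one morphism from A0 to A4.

Answer: ⟨1 0 0; 0 0 1; 0 0 0⟩

Derivation:
  e0=(1,0,0) f=>(1,1) g=>(0,1) h=>(1,0) k=>(1,0,0)
  e1=(0,1,0) f=>(0,0) g=>(0,0) h=>(0,0) k=>(0,0,0)
  e2=(0,0,1) f=>(0,1) g=>(1,1) h=>(0,1) k=>(0,1,0)
composite: ⟨1 0 0; 0 0 1; 0 0 0⟩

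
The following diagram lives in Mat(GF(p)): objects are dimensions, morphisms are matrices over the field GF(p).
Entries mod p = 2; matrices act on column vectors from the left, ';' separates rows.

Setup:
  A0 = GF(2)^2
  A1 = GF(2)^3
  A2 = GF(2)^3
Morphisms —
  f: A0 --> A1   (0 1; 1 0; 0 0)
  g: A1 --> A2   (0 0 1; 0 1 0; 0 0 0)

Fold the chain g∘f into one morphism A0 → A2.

  e0=[1,0] f-->[0,1,0] g-->[0,1,0]
  e1=[0,1] f-->[1,0,0] g-->[0,0,0]
result: (0 0; 1 0; 0 0)

Answer: (0 0; 1 0; 0 0)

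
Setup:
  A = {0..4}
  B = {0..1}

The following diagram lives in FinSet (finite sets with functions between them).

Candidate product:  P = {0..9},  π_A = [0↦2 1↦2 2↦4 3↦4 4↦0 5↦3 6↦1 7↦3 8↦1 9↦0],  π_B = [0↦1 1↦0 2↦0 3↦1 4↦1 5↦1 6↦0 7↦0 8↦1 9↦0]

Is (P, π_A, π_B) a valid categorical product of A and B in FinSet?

Answer: VALID PRODUCT

Trace:
|A|·|B| = 5·2 = 10;  |P| = 10
Check the pairing map k ↦ (π_A(k), π_B(k)):
  0 ↦ (2,1)
  1 ↦ (2,0)
  2 ↦ (4,0)
  3 ↦ (4,1)
  4 ↦ (0,1)
  5 ↦ (3,1)
  6 ↦ (1,0)
  7 ↦ (3,0)
  8 ↦ (1,1)
  9 ↦ (0,0)
distinct pairs in image: 10 / 10 needed
  → bijection onto A×B; projections well-typed.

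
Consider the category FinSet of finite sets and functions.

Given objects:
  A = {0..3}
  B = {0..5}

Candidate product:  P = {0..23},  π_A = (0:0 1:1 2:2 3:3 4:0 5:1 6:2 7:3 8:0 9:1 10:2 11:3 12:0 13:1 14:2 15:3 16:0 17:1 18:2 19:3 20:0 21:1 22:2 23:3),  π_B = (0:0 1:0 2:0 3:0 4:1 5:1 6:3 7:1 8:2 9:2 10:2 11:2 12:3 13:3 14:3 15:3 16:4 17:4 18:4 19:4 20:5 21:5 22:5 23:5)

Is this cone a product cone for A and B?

|A|·|B| = 4·6 = 24;  |P| = 24
Check the pairing map k ↦ (π_A(k), π_B(k)):
  0 : (0,0)
  1 : (1,0)
  2 : (2,0)
  3 : (3,0)
  4 : (0,1)
  5 : (1,1)
  6 : (2,3)
  7 : (3,1)
  8 : (0,2)
  9 : (1,2)
  10 : (2,2)
  11 : (3,2)
  12 : (0,3)
  13 : (1,3)
  14 : (2,3)  ✗ repeats pair of k=6
  15 : (3,3)
  16 : (0,4)
  17 : (1,4)
  18 : (2,4)
  19 : (3,4)
  20 : (0,5)
  21 : (1,5)
  22 : (2,5)
  23 : (3,5)
distinct pairs in image: 23 / 24 needed
  → (2,3) hit at k=6 and k=14

Answer: NOT A VALID PRODUCT — duplicate pair at indices 14,6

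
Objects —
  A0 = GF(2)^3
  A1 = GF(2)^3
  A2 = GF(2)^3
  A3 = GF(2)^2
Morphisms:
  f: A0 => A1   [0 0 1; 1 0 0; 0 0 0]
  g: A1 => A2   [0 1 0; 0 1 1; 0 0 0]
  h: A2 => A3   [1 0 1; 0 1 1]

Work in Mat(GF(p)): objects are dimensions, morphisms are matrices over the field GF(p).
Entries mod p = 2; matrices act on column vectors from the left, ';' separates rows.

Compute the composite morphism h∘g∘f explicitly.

Answer: [1 0 0; 1 0 0]

Work:
  e0=⟨1,0,0⟩ f=>⟨0,1,0⟩ g=>⟨1,1,0⟩ h=>⟨1,1⟩
  e1=⟨0,1,0⟩ f=>⟨0,0,0⟩ g=>⟨0,0,0⟩ h=>⟨0,0⟩
  e2=⟨0,0,1⟩ f=>⟨1,0,0⟩ g=>⟨0,0,0⟩ h=>⟨0,0⟩
⟦path⟧: [1 0 0; 1 0 0]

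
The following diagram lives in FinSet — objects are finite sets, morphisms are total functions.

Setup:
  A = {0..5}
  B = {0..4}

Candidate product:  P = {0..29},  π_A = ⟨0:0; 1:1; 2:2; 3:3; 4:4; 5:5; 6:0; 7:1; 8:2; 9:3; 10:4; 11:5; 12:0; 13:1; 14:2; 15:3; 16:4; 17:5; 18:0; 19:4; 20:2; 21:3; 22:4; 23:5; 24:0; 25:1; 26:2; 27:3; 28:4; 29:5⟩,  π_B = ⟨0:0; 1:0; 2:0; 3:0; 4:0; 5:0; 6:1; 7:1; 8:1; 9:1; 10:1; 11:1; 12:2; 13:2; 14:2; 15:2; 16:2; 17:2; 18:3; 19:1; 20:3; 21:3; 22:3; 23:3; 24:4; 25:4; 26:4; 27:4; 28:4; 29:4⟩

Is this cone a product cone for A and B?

Answer: NOT A VALID PRODUCT — duplicate pair at indices 10,19

Derivation:
|A|·|B| = 6·5 = 30;  |P| = 30
Check the pairing map k ↦ (π_A(k), π_B(k)):
  0 : (0,0)
  1 : (1,0)
  2 : (2,0)
  3 : (3,0)
  4 : (4,0)
  5 : (5,0)
  6 : (0,1)
  7 : (1,1)
  8 : (2,1)
  9 : (3,1)
  10 : (4,1)
  11 : (5,1)
  12 : (0,2)
  13 : (1,2)
  14 : (2,2)
  15 : (3,2)
  16 : (4,2)
  17 : (5,2)
  18 : (0,3)
  19 : (4,1)  ✗ repeats pair of k=10
  20 : (2,3)
  21 : (3,3)
  22 : (4,3)
  23 : (5,3)
  24 : (0,4)
  25 : (1,4)
  26 : (2,4)
  27 : (3,4)
  28 : (4,4)
  29 : (5,4)
distinct pairs in image: 29 / 30 needed
  → (4,1) hit at k=10 and k=19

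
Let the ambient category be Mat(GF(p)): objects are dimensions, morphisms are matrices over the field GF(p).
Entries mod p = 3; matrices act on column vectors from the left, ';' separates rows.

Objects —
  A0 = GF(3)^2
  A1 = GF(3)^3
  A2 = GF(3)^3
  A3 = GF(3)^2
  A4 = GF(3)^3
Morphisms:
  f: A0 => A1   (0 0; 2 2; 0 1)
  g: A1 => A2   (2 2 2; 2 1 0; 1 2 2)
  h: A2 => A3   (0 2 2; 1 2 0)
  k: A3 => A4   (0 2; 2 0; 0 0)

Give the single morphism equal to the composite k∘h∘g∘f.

  e0=[1,0] f=>[0,2,0] g=>[1,2,1] h=>[0,2] k=>[1,0,0]
  e1=[0,1] f=>[0,2,1] g=>[0,2,0] h=>[1,1] k=>[2,2,0]
result: (1 2; 0 2; 0 0)

Answer: (1 2; 0 2; 0 0)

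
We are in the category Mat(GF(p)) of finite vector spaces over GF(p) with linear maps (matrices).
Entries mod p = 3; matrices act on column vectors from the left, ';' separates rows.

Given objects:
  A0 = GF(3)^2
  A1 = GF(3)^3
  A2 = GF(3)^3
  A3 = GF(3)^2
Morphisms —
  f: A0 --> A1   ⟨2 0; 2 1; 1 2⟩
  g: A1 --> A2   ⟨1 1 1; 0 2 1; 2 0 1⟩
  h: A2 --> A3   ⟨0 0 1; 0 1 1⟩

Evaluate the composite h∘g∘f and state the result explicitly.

Answer: ⟨2 2; 1 0⟩

Derivation:
  e0=[1,0] f-->[2,2,1] g-->[2,2,2] h-->[2,1]
  e1=[0,1] f-->[0,1,2] g-->[0,1,2] h-->[2,0]
composite: ⟨2 2; 1 0⟩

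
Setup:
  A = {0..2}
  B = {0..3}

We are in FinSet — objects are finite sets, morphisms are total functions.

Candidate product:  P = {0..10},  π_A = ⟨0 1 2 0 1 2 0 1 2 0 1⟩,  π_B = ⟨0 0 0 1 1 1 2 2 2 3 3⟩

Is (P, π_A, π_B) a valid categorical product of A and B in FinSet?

|A|·|B| = 3·4 = 12;  |P| = 11
  → cardinalities differ; no bijection possible.

Answer: NOT A VALID PRODUCT — |P|=11 ≠ |A|·|B|=12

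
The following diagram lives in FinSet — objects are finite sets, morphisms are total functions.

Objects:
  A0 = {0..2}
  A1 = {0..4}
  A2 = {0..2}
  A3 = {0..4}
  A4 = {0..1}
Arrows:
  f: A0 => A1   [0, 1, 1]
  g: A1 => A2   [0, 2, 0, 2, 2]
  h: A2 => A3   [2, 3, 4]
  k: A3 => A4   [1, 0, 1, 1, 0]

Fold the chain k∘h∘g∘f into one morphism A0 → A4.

  0 f=>0 g=>0 h=>2 k=>1
  1 f=>1 g=>2 h=>4 k=>0
  2 f=>1 g=>2 h=>4 k=>0
⟦path⟧: [1, 0, 0]

Answer: [1, 0, 0]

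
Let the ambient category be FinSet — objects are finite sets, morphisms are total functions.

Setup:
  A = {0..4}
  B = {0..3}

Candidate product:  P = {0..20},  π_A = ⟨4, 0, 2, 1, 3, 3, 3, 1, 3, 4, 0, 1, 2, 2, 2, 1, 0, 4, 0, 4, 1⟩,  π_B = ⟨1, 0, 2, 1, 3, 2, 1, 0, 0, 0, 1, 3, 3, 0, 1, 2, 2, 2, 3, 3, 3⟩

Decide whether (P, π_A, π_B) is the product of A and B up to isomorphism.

Answer: NOT A VALID PRODUCT — |P|=21 ≠ |A|·|B|=20

Derivation:
|A|·|B| = 5·4 = 20;  |P| = 21
  → cardinalities differ; no bijection possible.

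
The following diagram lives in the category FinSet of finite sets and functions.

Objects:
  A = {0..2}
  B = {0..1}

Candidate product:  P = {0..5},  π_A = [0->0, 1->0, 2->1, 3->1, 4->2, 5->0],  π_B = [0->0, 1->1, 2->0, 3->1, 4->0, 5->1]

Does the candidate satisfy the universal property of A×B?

Answer: NOT A VALID PRODUCT — duplicate pair at indices 1,5

Work:
|A|·|B| = 3·2 = 6;  |P| = 6
Check the pairing map k ↦ (π_A(k), π_B(k)):
  0 -> (0,0)
  1 -> (0,1)
  2 -> (1,0)
  3 -> (1,1)
  4 -> (2,0)
  5 -> (0,1)  ✗ repeats pair of k=1
distinct pairs in image: 5 / 6 needed
  → (0,1) hit at k=1 and k=5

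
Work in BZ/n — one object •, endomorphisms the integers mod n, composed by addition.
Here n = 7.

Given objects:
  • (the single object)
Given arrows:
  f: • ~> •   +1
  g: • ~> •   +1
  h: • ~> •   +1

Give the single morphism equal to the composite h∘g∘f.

  0 +1≡1 +1≡2 +1≡3  (mod 7)
result: +3

Answer: +3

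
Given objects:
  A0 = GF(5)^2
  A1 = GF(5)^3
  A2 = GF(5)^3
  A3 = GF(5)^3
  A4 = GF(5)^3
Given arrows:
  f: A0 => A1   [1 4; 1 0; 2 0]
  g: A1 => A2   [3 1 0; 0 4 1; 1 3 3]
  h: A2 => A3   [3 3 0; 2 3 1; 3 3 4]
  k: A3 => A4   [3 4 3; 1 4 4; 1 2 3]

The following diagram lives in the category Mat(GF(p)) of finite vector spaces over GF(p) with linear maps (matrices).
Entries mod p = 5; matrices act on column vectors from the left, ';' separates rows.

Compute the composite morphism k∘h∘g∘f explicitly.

  e0=[1,0] f=>[1,1,2] g=>[4,1,0] h=>[0,1,0] k=>[4,4,2]
  e1=[0,1] f=>[4,0,0] g=>[2,0,4] h=>[1,3,2] k=>[1,1,3]
result: [4 1; 4 1; 2 3]

Answer: [4 1; 4 1; 2 3]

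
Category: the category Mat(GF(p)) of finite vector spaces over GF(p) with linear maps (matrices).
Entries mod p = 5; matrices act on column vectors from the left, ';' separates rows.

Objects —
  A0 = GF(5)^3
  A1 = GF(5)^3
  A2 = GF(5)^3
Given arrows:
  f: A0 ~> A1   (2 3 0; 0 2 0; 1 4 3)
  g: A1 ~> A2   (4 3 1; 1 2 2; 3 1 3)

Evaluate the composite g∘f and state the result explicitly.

Answer: (4 2 3; 4 0 1; 4 3 4)

Derivation:
  e0=⟨1,0,0⟩ f~>⟨2,0,1⟩ g~>⟨4,4,4⟩
  e1=⟨0,1,0⟩ f~>⟨3,2,4⟩ g~>⟨2,0,3⟩
  e2=⟨0,0,1⟩ f~>⟨0,0,3⟩ g~>⟨3,1,4⟩
result: (4 2 3; 4 0 1; 4 3 4)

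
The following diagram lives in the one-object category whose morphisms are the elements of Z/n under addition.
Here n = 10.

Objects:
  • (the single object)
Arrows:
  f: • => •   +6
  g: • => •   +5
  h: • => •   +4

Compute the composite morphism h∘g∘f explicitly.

  0 +6≡6 +5≡1 +4≡5  (mod 10)
⟦path⟧: +5

Answer: +5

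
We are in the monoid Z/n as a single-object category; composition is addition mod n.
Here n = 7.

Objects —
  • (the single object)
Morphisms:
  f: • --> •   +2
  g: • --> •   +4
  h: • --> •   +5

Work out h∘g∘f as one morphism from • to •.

Answer: +4

Derivation:
  0 +2≡2 +4≡6 +5≡4  (mod 7)
⟦path⟧: +4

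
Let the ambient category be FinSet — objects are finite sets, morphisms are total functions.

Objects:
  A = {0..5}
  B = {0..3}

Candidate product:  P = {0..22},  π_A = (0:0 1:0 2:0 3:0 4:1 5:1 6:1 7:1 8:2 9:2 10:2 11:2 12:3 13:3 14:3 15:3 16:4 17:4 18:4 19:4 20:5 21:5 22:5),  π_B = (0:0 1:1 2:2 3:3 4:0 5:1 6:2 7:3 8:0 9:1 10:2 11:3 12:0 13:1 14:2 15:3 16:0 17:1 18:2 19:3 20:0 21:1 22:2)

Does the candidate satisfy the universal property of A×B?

Answer: NOT A VALID PRODUCT — |P|=23 ≠ |A|·|B|=24

Trace:
|A|·|B| = 6·4 = 24;  |P| = 23
  → cardinalities differ; no bijection possible.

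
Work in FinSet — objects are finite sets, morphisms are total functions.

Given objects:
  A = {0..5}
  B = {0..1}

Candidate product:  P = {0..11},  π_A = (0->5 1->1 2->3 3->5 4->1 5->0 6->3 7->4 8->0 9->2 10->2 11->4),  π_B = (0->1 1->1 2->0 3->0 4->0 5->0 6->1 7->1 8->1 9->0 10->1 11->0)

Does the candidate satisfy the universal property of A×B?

|A|·|B| = 6·2 = 12;  |P| = 12
Check the pairing map k ↦ (π_A(k), π_B(k)):
  0 -> (5,1)
  1 -> (1,1)
  2 -> (3,0)
  3 -> (5,0)
  4 -> (1,0)
  5 -> (0,0)
  6 -> (3,1)
  7 -> (4,1)
  8 -> (0,1)
  9 -> (2,0)
  10 -> (2,1)
  11 -> (4,0)
distinct pairs in image: 12 / 12 needed
  → bijection onto A×B; projections well-typed.

Answer: VALID PRODUCT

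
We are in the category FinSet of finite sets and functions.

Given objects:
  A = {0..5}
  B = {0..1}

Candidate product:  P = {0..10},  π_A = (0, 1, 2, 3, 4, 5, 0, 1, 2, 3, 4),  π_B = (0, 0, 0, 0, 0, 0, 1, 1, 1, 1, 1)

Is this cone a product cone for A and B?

|A|·|B| = 6·2 = 12;  |P| = 11
  → cardinalities differ; no bijection possible.

Answer: NOT A VALID PRODUCT — |P|=11 ≠ |A|·|B|=12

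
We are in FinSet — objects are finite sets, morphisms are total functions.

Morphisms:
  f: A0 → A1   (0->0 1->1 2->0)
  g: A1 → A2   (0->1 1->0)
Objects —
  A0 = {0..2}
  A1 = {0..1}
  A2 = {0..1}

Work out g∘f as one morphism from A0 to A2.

  0 f→0 g→1
  1 f→1 g→0
  2 f→0 g→1
result: (0->1 1->0 2->1)

Answer: (0->1 1->0 2->1)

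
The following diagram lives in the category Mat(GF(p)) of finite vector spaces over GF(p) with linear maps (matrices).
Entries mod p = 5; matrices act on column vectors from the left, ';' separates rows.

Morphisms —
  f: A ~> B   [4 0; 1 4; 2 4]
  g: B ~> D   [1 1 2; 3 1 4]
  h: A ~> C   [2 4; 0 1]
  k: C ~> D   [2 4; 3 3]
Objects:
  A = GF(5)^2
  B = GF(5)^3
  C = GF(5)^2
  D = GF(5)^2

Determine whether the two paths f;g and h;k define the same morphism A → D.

Answer: COMMUTES

Work:
Along f;g (path 1):
  e0=[1,0] f~>[4,1,2] g~>[4,1]
  e1=[0,1] f~>[0,4,4] g~>[2,0]
  result₁ = [4 2; 1 0]
Along h;k (path 2):
  e0=[1,0] h~>[2,0] k~>[4,1]
  e1=[0,1] h~>[4,1] k~>[2,0]
  result₂ = [4 2; 1 0]
Equal? equal; square commutes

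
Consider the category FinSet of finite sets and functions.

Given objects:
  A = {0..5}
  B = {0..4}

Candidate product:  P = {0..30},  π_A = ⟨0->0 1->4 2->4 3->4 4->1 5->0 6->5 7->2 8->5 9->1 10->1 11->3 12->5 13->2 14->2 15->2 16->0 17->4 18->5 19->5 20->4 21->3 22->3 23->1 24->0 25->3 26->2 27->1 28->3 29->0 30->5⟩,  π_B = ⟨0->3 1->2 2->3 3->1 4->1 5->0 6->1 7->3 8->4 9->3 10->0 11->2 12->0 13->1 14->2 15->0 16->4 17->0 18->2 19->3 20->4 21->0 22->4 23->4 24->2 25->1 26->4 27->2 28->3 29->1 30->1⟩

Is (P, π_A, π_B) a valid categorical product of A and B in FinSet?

|A|·|B| = 6·5 = 30;  |P| = 31
  → cardinalities differ; no bijection possible.

Answer: NOT A VALID PRODUCT — |P|=31 ≠ |A|·|B|=30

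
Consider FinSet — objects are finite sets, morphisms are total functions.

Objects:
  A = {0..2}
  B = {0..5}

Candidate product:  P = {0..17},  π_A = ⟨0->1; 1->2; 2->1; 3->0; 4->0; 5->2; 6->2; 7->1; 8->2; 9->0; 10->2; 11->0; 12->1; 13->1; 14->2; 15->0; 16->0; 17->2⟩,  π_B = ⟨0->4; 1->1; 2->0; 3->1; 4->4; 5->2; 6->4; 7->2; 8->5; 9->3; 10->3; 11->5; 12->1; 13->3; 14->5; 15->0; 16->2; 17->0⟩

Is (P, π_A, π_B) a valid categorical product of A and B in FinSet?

|A|·|B| = 3·6 = 18;  |P| = 18
Check the pairing map k ↦ (π_A(k), π_B(k)):
  0 -> (1,4)
  1 -> (2,1)
  2 -> (1,0)
  3 -> (0,1)
  4 -> (0,4)
  5 -> (2,2)
  6 -> (2,4)
  7 -> (1,2)
  8 -> (2,5)
  9 -> (0,3)
  10 -> (2,3)
  11 -> (0,5)
  12 -> (1,1)
  13 -> (1,3)
  14 -> (2,5)  ✗ repeats pair of k=8
  15 -> (0,0)
  16 -> (0,2)
  17 -> (2,0)
distinct pairs in image: 17 / 18 needed
  → (2,5) hit at k=8 and k=14

Answer: NOT A VALID PRODUCT — duplicate pair at indices 14,8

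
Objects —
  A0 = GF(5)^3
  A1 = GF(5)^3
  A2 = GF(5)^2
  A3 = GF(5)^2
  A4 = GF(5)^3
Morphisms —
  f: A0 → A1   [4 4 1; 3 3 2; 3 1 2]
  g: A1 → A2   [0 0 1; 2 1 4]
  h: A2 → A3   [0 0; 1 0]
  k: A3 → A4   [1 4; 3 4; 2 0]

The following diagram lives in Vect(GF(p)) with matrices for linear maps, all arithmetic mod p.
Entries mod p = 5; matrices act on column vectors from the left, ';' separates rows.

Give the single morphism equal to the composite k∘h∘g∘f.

Answer: [2 4 3; 2 4 3; 0 0 0]

Trace:
  e0=[1,0,0] f→[4,3,3] g→[3,3] h→[0,3] k→[2,2,0]
  e1=[0,1,0] f→[4,3,1] g→[1,0] h→[0,1] k→[4,4,0]
  e2=[0,0,1] f→[1,2,2] g→[2,2] h→[0,2] k→[3,3,0]
⟦path⟧: [2 4 3; 2 4 3; 0 0 0]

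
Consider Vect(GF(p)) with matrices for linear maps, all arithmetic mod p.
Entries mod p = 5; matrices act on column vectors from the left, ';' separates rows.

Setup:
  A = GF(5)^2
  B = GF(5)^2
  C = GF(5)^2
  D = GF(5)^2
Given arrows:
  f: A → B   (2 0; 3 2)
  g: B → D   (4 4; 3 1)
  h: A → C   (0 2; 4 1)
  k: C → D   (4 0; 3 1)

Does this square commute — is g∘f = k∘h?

Along f;g (path 1):
  e0=(1,0) f→(2,3) g→(0,4)
  e1=(0,1) f→(0,2) g→(3,2)
  result₁ = (0 3; 4 2)
Along h;k (path 2):
  e0=(1,0) h→(0,4) k→(0,4)
  e1=(0,1) h→(2,1) k→(3,2)
  result₂ = (0 3; 4 2)
Equal? same morphism ✓

Answer: COMMUTES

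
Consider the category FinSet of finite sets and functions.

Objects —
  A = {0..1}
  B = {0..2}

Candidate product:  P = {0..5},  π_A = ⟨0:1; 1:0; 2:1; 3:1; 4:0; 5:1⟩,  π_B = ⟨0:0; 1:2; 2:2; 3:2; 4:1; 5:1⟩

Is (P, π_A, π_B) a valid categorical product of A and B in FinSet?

|A|·|B| = 2·3 = 6;  |P| = 6
Check the pairing map k ↦ (π_A(k), π_B(k)):
  0 : (1,0)
  1 : (0,2)
  2 : (1,2)
  3 : (1,2)  ✗ repeats pair of k=2
  4 : (0,1)
  5 : (1,1)
distinct pairs in image: 5 / 6 needed
  → (1,2) hit at k=2 and k=3

Answer: NOT A VALID PRODUCT — duplicate pair at indices 2,3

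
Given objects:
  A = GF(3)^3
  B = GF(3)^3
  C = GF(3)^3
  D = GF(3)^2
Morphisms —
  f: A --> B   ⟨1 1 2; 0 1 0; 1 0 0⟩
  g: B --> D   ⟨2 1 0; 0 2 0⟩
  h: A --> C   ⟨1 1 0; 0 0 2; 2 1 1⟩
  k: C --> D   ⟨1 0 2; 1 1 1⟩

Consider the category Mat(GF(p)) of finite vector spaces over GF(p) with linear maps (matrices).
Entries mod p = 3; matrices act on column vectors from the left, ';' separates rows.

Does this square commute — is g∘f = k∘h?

1) trace f;g:
  e0=⟨1,0,0⟩ f-->⟨1,0,1⟩ g-->⟨2,0⟩
  e1=⟨0,1,0⟩ f-->⟨1,1,0⟩ g-->⟨0,2⟩
  e2=⟨0,0,1⟩ f-->⟨2,0,0⟩ g-->⟨1,0⟩
  result₁ = ⟨2 0 1; 0 2 0⟩
2) trace h;k:
  e0=⟨1,0,0⟩ h-->⟨1,0,2⟩ k-->⟨2,0⟩
  e1=⟨0,1,0⟩ h-->⟨1,0,1⟩ k-->⟨0,2⟩
  e2=⟨0,0,1⟩ h-->⟨0,2,1⟩ k-->⟨2,0⟩
  result₂ = ⟨2 0 2; 0 2 0⟩
Equal? distinct morphisms ✗

Answer: DOES NOT COMMUTE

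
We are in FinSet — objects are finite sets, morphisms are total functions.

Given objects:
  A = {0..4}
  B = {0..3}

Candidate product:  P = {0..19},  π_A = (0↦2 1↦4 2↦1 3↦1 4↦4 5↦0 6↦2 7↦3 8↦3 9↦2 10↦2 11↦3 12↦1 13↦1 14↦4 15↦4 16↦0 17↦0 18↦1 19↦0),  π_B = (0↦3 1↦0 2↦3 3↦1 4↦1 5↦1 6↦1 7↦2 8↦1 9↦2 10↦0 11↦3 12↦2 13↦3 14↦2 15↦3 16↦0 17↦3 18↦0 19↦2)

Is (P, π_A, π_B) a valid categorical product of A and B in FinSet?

|A|·|B| = 5·4 = 20;  |P| = 20
Check the pairing map k ↦ (π_A(k), π_B(k)):
  0 ↦ (2,3)
  1 ↦ (4,0)
  2 ↦ (1,3)
  3 ↦ (1,1)
  4 ↦ (4,1)
  5 ↦ (0,1)
  6 ↦ (2,1)
  7 ↦ (3,2)
  8 ↦ (3,1)
  9 ↦ (2,2)
  10 ↦ (2,0)
  11 ↦ (3,3)
  12 ↦ (1,2)
  13 ↦ (1,3)  ✗ repeats pair of k=2
  14 ↦ (4,2)
  15 ↦ (4,3)
  16 ↦ (0,0)
  17 ↦ (0,3)
  18 ↦ (1,0)
  19 ↦ (0,2)
distinct pairs in image: 19 / 20 needed
  → (1,3) hit at k=2 and k=13

Answer: NOT A VALID PRODUCT — duplicate pair at indices 2,13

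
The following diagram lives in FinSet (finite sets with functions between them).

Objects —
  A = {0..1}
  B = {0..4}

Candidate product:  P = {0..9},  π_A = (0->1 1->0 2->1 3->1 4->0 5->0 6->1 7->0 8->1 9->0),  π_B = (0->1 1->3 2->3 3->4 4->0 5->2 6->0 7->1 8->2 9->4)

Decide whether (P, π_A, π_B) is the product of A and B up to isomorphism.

|A|·|B| = 2·5 = 10;  |P| = 10
Check the pairing map k ↦ (π_A(k), π_B(k)):
  0 -> (1,1)
  1 -> (0,3)
  2 -> (1,3)
  3 -> (1,4)
  4 -> (0,0)
  5 -> (0,2)
  6 -> (1,0)
  7 -> (0,1)
  8 -> (1,2)
  9 -> (0,4)
distinct pairs in image: 10 / 10 needed
  → bijection onto A×B; projections well-typed.

Answer: VALID PRODUCT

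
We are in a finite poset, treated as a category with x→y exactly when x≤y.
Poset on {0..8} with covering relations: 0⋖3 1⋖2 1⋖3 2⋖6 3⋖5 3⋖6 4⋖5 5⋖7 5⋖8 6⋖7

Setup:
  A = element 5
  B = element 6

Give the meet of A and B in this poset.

Answer: A∧B = 3

Trace:
{x : x≤A ∧ x≤B} = {0,1,3}  (A=5, B=6)
  0 ≤ 3
  1 ≤ 3
  3 ≤ 3
glb = 3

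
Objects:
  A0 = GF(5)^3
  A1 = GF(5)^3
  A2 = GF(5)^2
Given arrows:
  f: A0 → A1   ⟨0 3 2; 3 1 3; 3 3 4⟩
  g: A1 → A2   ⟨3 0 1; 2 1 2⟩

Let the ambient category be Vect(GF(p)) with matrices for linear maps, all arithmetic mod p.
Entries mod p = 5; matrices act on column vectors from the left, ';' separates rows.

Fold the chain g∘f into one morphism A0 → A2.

  e0=⟨1,0,0⟩ f→⟨0,3,3⟩ g→⟨3,4⟩
  e1=⟨0,1,0⟩ f→⟨3,1,3⟩ g→⟨2,3⟩
  e2=⟨0,0,1⟩ f→⟨2,3,4⟩ g→⟨0,0⟩
⟦path⟧: ⟨3 2 0; 4 3 0⟩

Answer: ⟨3 2 0; 4 3 0⟩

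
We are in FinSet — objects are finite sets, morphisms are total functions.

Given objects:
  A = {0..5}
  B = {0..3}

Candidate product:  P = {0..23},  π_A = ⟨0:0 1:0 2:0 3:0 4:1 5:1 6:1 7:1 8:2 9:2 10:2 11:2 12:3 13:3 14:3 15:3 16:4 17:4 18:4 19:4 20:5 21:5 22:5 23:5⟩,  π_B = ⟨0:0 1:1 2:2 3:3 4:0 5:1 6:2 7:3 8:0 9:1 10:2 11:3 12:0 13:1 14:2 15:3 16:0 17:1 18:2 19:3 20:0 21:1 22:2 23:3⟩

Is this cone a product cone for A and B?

|A|·|B| = 6·4 = 24;  |P| = 24
Check the pairing map k ↦ (π_A(k), π_B(k)):
  0 : (0,0)
  1 : (0,1)
  2 : (0,2)
  3 : (0,3)
  4 : (1,0)
  5 : (1,1)
  6 : (1,2)
  7 : (1,3)
  8 : (2,0)
  9 : (2,1)
  10 : (2,2)
  11 : (2,3)
  12 : (3,0)
  13 : (3,1)
  14 : (3,2)
  15 : (3,3)
  16 : (4,0)
  17 : (4,1)
  18 : (4,2)
  19 : (4,3)
  20 : (5,0)
  21 : (5,1)
  22 : (5,2)
  23 : (5,3)
distinct pairs in image: 24 / 24 needed
  → bijection onto A×B; projections well-typed.

Answer: VALID PRODUCT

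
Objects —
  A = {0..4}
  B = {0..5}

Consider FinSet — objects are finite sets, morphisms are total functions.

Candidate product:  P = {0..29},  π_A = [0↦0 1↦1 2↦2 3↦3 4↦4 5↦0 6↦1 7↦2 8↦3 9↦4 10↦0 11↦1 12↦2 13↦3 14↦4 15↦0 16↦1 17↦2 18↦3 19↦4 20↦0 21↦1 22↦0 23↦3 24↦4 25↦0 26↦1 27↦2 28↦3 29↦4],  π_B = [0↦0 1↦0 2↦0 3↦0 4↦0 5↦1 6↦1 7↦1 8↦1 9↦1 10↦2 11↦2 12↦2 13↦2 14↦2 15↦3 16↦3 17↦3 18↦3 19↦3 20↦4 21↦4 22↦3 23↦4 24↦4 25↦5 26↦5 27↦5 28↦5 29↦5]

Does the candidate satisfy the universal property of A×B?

Answer: NOT A VALID PRODUCT — duplicate pair at indices 15,22

Derivation:
|A|·|B| = 5·6 = 30;  |P| = 30
Check the pairing map k ↦ (π_A(k), π_B(k)):
  0 ↦ (0,0)
  1 ↦ (1,0)
  2 ↦ (2,0)
  3 ↦ (3,0)
  4 ↦ (4,0)
  5 ↦ (0,1)
  6 ↦ (1,1)
  7 ↦ (2,1)
  8 ↦ (3,1)
  9 ↦ (4,1)
  10 ↦ (0,2)
  11 ↦ (1,2)
  12 ↦ (2,2)
  13 ↦ (3,2)
  14 ↦ (4,2)
  15 ↦ (0,3)
  16 ↦ (1,3)
  17 ↦ (2,3)
  18 ↦ (3,3)
  19 ↦ (4,3)
  20 ↦ (0,4)
  21 ↦ (1,4)
  22 ↦ (0,3)  ✗ repeats pair of k=15
  23 ↦ (3,4)
  24 ↦ (4,4)
  25 ↦ (0,5)
  26 ↦ (1,5)
  27 ↦ (2,5)
  28 ↦ (3,5)
  29 ↦ (4,5)
distinct pairs in image: 29 / 30 needed
  → (0,3) hit at k=15 and k=22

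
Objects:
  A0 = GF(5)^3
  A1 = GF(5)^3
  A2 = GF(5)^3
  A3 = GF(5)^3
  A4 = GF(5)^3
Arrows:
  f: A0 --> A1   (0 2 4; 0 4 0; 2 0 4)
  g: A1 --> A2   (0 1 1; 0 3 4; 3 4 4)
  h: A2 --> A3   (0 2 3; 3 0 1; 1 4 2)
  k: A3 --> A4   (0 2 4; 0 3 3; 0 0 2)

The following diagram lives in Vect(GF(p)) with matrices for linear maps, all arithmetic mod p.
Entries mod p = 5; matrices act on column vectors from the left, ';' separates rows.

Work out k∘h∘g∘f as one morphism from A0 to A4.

Answer: (3 2 1; 2 0 2; 0 2 3)

Work:
  e0=[1,0,0] f-->[0,0,2] g-->[2,3,3] h-->[0,4,0] k-->[3,2,0]
  e1=[0,1,0] f-->[2,4,0] g-->[4,2,2] h-->[0,4,1] k-->[2,0,2]
  e2=[0,0,1] f-->[4,0,4] g-->[4,1,3] h-->[1,0,4] k-->[1,2,3]
⟦path⟧: (3 2 1; 2 0 2; 0 2 3)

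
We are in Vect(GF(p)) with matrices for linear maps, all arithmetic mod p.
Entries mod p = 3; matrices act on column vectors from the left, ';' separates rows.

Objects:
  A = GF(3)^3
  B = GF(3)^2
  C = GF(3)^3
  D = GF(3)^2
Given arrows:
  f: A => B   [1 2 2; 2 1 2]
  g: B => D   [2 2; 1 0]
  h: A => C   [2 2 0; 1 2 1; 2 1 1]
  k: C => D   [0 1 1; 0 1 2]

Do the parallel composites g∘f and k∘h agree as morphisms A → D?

Answer: DOES NOT COMMUTE

Trace:
Along f;g (path 1):
  e0=(1,0,0) f=>(1,2) g=>(0,1)
  e1=(0,1,0) f=>(2,1) g=>(0,2)
  e2=(0,0,1) f=>(2,2) g=>(2,2)
  result₁ = [0 0 2; 1 2 2]
Along h;k (path 2):
  e0=(1,0,0) h=>(2,1,2) k=>(0,2)
  e1=(0,1,0) h=>(2,2,1) k=>(0,1)
  e2=(0,0,1) h=>(0,1,1) k=>(2,0)
  result₂ = [0 0 2; 2 1 0]
Equal? distinct morphisms ✗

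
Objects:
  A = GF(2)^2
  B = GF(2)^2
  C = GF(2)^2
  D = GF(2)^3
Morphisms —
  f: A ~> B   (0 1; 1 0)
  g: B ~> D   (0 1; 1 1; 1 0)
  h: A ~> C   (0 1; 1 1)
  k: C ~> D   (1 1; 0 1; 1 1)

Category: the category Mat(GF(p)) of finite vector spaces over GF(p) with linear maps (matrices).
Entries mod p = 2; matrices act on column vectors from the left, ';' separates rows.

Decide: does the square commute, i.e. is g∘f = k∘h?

Along f;g (path 1):
  e0=[1,0] f~>[0,1] g~>[1,1,0]
  e1=[0,1] f~>[1,0] g~>[0,1,1]
  result₁ = (1 0; 1 1; 0 1)
Along h;k (path 2):
  e0=[1,0] h~>[0,1] k~>[1,1,1]
  e1=[0,1] h~>[1,1] k~>[0,1,0]
  result₂ = (1 0; 1 1; 1 0)
Equal? distinct morphisms ✗

Answer: DOES NOT COMMUTE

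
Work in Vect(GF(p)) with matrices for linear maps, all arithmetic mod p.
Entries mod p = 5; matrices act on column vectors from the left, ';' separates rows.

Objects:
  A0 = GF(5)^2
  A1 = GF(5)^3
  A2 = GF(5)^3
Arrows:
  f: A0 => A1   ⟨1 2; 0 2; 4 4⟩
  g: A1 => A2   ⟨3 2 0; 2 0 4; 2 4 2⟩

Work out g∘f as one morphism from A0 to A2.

Answer: ⟨3 0; 3 0; 0 0⟩

Derivation:
  e0=(1,0) f=>(1,0,4) g=>(3,3,0)
  e1=(0,1) f=>(2,2,4) g=>(0,0,0)
⟦path⟧: ⟨3 0; 3 0; 0 0⟩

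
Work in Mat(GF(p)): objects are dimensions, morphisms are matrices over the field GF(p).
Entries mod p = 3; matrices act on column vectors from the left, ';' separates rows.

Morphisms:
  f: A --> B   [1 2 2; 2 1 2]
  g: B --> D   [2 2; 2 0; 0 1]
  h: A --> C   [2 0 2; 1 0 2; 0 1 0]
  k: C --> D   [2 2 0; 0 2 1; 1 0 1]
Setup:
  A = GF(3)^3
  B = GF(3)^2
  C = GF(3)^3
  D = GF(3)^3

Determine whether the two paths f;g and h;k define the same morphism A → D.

1) trace f;g:
  e0=(1,0,0) f-->(1,2) g-->(0,2,2)
  e1=(0,1,0) f-->(2,1) g-->(0,1,1)
  e2=(0,0,1) f-->(2,2) g-->(2,1,2)
  composite₁ = [0 0 2; 2 1 1; 2 1 2]
2) trace h;k:
  e0=(1,0,0) h-->(2,1,0) k-->(0,2,2)
  e1=(0,1,0) h-->(0,0,1) k-->(0,1,1)
  e2=(0,0,1) h-->(2,2,0) k-->(2,1,2)
  composite₂ = [0 0 2; 2 1 1; 2 1 2]
Equal? same morphism ✓

Answer: COMMUTES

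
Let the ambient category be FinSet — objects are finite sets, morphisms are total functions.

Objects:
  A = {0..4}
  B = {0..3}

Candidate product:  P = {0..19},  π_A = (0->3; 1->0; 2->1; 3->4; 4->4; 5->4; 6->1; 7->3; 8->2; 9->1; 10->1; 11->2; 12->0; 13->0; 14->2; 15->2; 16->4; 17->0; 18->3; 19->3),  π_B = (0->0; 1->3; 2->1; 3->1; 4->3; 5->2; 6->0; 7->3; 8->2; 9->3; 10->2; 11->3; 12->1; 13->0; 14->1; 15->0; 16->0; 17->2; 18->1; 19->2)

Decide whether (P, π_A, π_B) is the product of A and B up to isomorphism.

|A|·|B| = 5·4 = 20;  |P| = 20
Check the pairing map k ↦ (π_A(k), π_B(k)):
  0 -> (3,0)
  1 -> (0,3)
  2 -> (1,1)
  3 -> (4,1)
  4 -> (4,3)
  5 -> (4,2)
  6 -> (1,0)
  7 -> (3,3)
  8 -> (2,2)
  9 -> (1,3)
  10 -> (1,2)
  11 -> (2,3)
  12 -> (0,1)
  13 -> (0,0)
  14 -> (2,1)
  15 -> (2,0)
  16 -> (4,0)
  17 -> (0,2)
  18 -> (3,1)
  19 -> (3,2)
distinct pairs in image: 20 / 20 needed
  → bijection onto A×B; projections well-typed.

Answer: VALID PRODUCT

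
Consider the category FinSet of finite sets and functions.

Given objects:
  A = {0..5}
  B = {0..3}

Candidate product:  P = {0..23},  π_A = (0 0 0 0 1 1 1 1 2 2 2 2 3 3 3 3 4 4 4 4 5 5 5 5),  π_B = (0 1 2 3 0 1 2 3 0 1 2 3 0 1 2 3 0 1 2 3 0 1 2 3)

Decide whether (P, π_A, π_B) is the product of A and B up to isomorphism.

|A|·|B| = 6·4 = 24;  |P| = 24
Check the pairing map k ↦ (π_A(k), π_B(k)):
  0 ↦ (0,0)
  1 ↦ (0,1)
  2 ↦ (0,2)
  3 ↦ (0,3)
  4 ↦ (1,0)
  5 ↦ (1,1)
  6 ↦ (1,2)
  7 ↦ (1,3)
  8 ↦ (2,0)
  9 ↦ (2,1)
  10 ↦ (2,2)
  11 ↦ (2,3)
  12 ↦ (3,0)
  13 ↦ (3,1)
  14 ↦ (3,2)
  15 ↦ (3,3)
  16 ↦ (4,0)
  17 ↦ (4,1)
  18 ↦ (4,2)
  19 ↦ (4,3)
  20 ↦ (5,0)
  21 ↦ (5,1)
  22 ↦ (5,2)
  23 ↦ (5,3)
distinct pairs in image: 24 / 24 needed
  → bijection onto A×B; projections well-typed.

Answer: VALID PRODUCT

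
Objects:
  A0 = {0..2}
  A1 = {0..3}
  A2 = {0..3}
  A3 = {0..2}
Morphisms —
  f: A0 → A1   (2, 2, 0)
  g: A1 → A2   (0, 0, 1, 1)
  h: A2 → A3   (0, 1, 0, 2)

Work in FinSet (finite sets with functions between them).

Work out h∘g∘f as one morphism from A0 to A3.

  0 f→2 g→1 h→1
  1 f→2 g→1 h→1
  2 f→0 g→0 h→0
⟦path⟧: (1, 1, 0)

Answer: (1, 1, 0)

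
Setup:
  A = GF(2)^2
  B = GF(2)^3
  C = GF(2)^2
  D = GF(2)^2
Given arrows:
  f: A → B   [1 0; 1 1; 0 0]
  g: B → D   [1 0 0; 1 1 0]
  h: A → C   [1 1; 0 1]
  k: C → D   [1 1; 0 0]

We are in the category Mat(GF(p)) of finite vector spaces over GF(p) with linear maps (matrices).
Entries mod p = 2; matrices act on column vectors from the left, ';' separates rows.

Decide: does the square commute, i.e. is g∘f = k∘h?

Answer: DOES NOT COMMUTE

Work:
Along f;g (path 1):
  e0=(1,0) f→(1,1,0) g→(1,0)
  e1=(0,1) f→(0,1,0) g→(0,1)
  composite₁ = [1 0; 0 1]
Along h;k (path 2):
  e0=(1,0) h→(1,0) k→(1,0)
  e1=(0,1) h→(1,1) k→(0,0)
  composite₂ = [1 0; 0 0]
Equal? differ; not commutative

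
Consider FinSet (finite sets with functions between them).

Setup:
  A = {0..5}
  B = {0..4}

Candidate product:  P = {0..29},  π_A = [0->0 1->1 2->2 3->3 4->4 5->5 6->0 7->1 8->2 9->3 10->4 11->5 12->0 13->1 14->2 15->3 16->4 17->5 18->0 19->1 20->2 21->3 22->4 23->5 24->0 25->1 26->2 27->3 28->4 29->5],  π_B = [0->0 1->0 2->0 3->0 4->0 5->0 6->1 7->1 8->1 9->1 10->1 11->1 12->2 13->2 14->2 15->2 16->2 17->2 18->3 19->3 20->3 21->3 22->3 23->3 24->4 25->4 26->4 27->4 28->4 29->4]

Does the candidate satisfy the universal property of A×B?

|A|·|B| = 6·5 = 30;  |P| = 30
Check the pairing map k ↦ (π_A(k), π_B(k)):
  0 -> (0,0)
  1 -> (1,0)
  2 -> (2,0)
  3 -> (3,0)
  4 -> (4,0)
  5 -> (5,0)
  6 -> (0,1)
  7 -> (1,1)
  8 -> (2,1)
  9 -> (3,1)
  10 -> (4,1)
  11 -> (5,1)
  12 -> (0,2)
  13 -> (1,2)
  14 -> (2,2)
  15 -> (3,2)
  16 -> (4,2)
  17 -> (5,2)
  18 -> (0,3)
  19 -> (1,3)
  20 -> (2,3)
  21 -> (3,3)
  22 -> (4,3)
  23 -> (5,3)
  24 -> (0,4)
  25 -> (1,4)
  26 -> (2,4)
  27 -> (3,4)
  28 -> (4,4)
  29 -> (5,4)
distinct pairs in image: 30 / 30 needed
  → bijection onto A×B; projections well-typed.

Answer: VALID PRODUCT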